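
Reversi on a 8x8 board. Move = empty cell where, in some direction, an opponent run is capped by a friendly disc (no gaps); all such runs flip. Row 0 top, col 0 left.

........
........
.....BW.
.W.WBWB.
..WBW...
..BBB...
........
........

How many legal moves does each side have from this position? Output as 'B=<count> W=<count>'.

-- B to move --
(1,5): no bracket -> illegal
(1,6): flips 1 -> legal
(1,7): flips 3 -> legal
(2,0): flips 2 -> legal
(2,1): no bracket -> illegal
(2,2): no bracket -> illegal
(2,3): flips 1 -> legal
(2,4): no bracket -> illegal
(2,7): flips 1 -> legal
(3,0): no bracket -> illegal
(3,2): flips 2 -> legal
(3,7): no bracket -> illegal
(4,0): no bracket -> illegal
(4,1): flips 1 -> legal
(4,5): flips 2 -> legal
(4,6): no bracket -> illegal
(5,1): no bracket -> illegal
(5,5): no bracket -> illegal
B mobility = 8
-- W to move --
(1,4): no bracket -> illegal
(1,5): flips 1 -> legal
(1,6): no bracket -> illegal
(2,3): no bracket -> illegal
(2,4): flips 2 -> legal
(2,7): no bracket -> illegal
(3,2): no bracket -> illegal
(3,7): flips 1 -> legal
(4,1): no bracket -> illegal
(4,5): no bracket -> illegal
(4,6): flips 1 -> legal
(4,7): no bracket -> illegal
(5,1): no bracket -> illegal
(5,5): no bracket -> illegal
(6,1): no bracket -> illegal
(6,2): flips 2 -> legal
(6,3): flips 2 -> legal
(6,4): flips 2 -> legal
(6,5): no bracket -> illegal
W mobility = 7

Answer: B=8 W=7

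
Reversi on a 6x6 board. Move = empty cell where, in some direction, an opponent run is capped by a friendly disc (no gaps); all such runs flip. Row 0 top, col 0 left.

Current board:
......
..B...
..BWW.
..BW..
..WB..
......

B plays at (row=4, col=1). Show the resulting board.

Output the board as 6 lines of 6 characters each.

Place B at (4,1); scan 8 dirs for brackets.
Dir NW: first cell '.' (not opp) -> no flip
Dir N: first cell '.' (not opp) -> no flip
Dir NE: first cell 'B' (not opp) -> no flip
Dir W: first cell '.' (not opp) -> no flip
Dir E: opp run (4,2) capped by B -> flip
Dir SW: first cell '.' (not opp) -> no flip
Dir S: first cell '.' (not opp) -> no flip
Dir SE: first cell '.' (not opp) -> no flip
All flips: (4,2)

Answer: ......
..B...
..BWW.
..BW..
.BBB..
......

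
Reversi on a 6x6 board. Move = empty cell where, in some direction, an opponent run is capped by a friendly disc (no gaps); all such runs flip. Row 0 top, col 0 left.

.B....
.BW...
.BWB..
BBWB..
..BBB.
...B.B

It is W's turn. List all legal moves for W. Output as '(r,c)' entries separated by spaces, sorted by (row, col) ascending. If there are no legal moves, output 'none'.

Answer: (0,0) (1,0) (1,4) (2,0) (2,4) (3,4) (4,0) (5,2) (5,4)

Derivation:
(0,0): flips 1 -> legal
(0,2): no bracket -> illegal
(1,0): flips 2 -> legal
(1,3): no bracket -> illegal
(1,4): flips 1 -> legal
(2,0): flips 1 -> legal
(2,4): flips 1 -> legal
(3,4): flips 2 -> legal
(3,5): no bracket -> illegal
(4,0): flips 1 -> legal
(4,1): no bracket -> illegal
(4,5): no bracket -> illegal
(5,1): no bracket -> illegal
(5,2): flips 1 -> legal
(5,4): flips 1 -> legal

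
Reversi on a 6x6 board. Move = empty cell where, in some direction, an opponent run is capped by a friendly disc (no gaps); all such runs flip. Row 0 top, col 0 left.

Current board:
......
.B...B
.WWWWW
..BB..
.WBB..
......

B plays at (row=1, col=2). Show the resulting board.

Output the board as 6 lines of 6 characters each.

Place B at (1,2); scan 8 dirs for brackets.
Dir NW: first cell '.' (not opp) -> no flip
Dir N: first cell '.' (not opp) -> no flip
Dir NE: first cell '.' (not opp) -> no flip
Dir W: first cell 'B' (not opp) -> no flip
Dir E: first cell '.' (not opp) -> no flip
Dir SW: opp run (2,1), next='.' -> no flip
Dir S: opp run (2,2) capped by B -> flip
Dir SE: opp run (2,3), next='.' -> no flip
All flips: (2,2)

Answer: ......
.BB..B
.WBWWW
..BB..
.WBB..
......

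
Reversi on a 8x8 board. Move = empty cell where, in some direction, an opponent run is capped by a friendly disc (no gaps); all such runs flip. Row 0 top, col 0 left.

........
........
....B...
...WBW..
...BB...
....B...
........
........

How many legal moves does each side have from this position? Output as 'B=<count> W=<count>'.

-- B to move --
(2,2): flips 1 -> legal
(2,3): flips 1 -> legal
(2,5): no bracket -> illegal
(2,6): flips 1 -> legal
(3,2): flips 1 -> legal
(3,6): flips 1 -> legal
(4,2): flips 1 -> legal
(4,5): no bracket -> illegal
(4,6): flips 1 -> legal
B mobility = 7
-- W to move --
(1,3): flips 1 -> legal
(1,4): no bracket -> illegal
(1,5): flips 1 -> legal
(2,3): no bracket -> illegal
(2,5): no bracket -> illegal
(3,2): no bracket -> illegal
(4,2): no bracket -> illegal
(4,5): no bracket -> illegal
(5,2): no bracket -> illegal
(5,3): flips 2 -> legal
(5,5): flips 1 -> legal
(6,3): no bracket -> illegal
(6,4): no bracket -> illegal
(6,5): no bracket -> illegal
W mobility = 4

Answer: B=7 W=4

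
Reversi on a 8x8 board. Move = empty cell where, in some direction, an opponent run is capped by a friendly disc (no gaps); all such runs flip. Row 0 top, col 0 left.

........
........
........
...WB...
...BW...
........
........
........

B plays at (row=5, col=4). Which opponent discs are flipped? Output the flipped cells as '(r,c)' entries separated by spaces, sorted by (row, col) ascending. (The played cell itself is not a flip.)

Dir NW: first cell 'B' (not opp) -> no flip
Dir N: opp run (4,4) capped by B -> flip
Dir NE: first cell '.' (not opp) -> no flip
Dir W: first cell '.' (not opp) -> no flip
Dir E: first cell '.' (not opp) -> no flip
Dir SW: first cell '.' (not opp) -> no flip
Dir S: first cell '.' (not opp) -> no flip
Dir SE: first cell '.' (not opp) -> no flip

Answer: (4,4)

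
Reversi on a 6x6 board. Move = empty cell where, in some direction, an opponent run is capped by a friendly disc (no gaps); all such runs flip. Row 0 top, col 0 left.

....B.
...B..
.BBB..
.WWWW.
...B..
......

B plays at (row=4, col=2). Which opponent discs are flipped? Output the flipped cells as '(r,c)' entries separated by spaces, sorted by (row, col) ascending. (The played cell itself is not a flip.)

Dir NW: opp run (3,1), next='.' -> no flip
Dir N: opp run (3,2) capped by B -> flip
Dir NE: opp run (3,3), next='.' -> no flip
Dir W: first cell '.' (not opp) -> no flip
Dir E: first cell 'B' (not opp) -> no flip
Dir SW: first cell '.' (not opp) -> no flip
Dir S: first cell '.' (not opp) -> no flip
Dir SE: first cell '.' (not opp) -> no flip

Answer: (3,2)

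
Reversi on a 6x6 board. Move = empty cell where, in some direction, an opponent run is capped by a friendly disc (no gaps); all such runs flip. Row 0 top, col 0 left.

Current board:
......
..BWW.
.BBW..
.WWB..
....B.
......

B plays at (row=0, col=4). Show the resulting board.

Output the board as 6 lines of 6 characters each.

Place B at (0,4); scan 8 dirs for brackets.
Dir NW: edge -> no flip
Dir N: edge -> no flip
Dir NE: edge -> no flip
Dir W: first cell '.' (not opp) -> no flip
Dir E: first cell '.' (not opp) -> no flip
Dir SW: opp run (1,3) capped by B -> flip
Dir S: opp run (1,4), next='.' -> no flip
Dir SE: first cell '.' (not opp) -> no flip
All flips: (1,3)

Answer: ....B.
..BBW.
.BBW..
.WWB..
....B.
......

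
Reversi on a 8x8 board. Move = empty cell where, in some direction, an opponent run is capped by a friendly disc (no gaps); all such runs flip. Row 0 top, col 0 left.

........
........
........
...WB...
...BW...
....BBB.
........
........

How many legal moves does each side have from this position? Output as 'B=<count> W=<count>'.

Answer: B=4 W=6

Derivation:
-- B to move --
(2,2): flips 2 -> legal
(2,3): flips 1 -> legal
(2,4): no bracket -> illegal
(3,2): flips 1 -> legal
(3,5): no bracket -> illegal
(4,2): no bracket -> illegal
(4,5): flips 1 -> legal
(5,3): no bracket -> illegal
B mobility = 4
-- W to move --
(2,3): no bracket -> illegal
(2,4): flips 1 -> legal
(2,5): no bracket -> illegal
(3,2): no bracket -> illegal
(3,5): flips 1 -> legal
(4,2): flips 1 -> legal
(4,5): no bracket -> illegal
(4,6): no bracket -> illegal
(4,7): no bracket -> illegal
(5,2): no bracket -> illegal
(5,3): flips 1 -> legal
(5,7): no bracket -> illegal
(6,3): no bracket -> illegal
(6,4): flips 1 -> legal
(6,5): no bracket -> illegal
(6,6): flips 1 -> legal
(6,7): no bracket -> illegal
W mobility = 6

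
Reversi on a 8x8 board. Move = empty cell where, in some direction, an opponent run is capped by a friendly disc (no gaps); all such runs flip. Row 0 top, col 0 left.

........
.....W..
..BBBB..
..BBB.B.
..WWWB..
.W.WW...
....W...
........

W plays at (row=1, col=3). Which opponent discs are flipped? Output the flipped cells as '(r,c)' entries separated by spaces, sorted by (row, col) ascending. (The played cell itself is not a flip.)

Dir NW: first cell '.' (not opp) -> no flip
Dir N: first cell '.' (not opp) -> no flip
Dir NE: first cell '.' (not opp) -> no flip
Dir W: first cell '.' (not opp) -> no flip
Dir E: first cell '.' (not opp) -> no flip
Dir SW: opp run (2,2), next='.' -> no flip
Dir S: opp run (2,3) (3,3) capped by W -> flip
Dir SE: opp run (2,4), next='.' -> no flip

Answer: (2,3) (3,3)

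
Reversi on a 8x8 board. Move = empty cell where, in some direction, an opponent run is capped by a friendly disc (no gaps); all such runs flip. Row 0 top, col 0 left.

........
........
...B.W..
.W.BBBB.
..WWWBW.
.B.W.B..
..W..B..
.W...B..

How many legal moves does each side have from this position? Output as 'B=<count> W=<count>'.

Answer: B=12 W=9

Derivation:
-- B to move --
(1,4): flips 1 -> legal
(1,5): flips 1 -> legal
(1,6): flips 1 -> legal
(2,0): no bracket -> illegal
(2,1): no bracket -> illegal
(2,2): no bracket -> illegal
(2,4): no bracket -> illegal
(2,6): no bracket -> illegal
(3,0): no bracket -> illegal
(3,2): no bracket -> illegal
(3,7): flips 1 -> legal
(4,0): no bracket -> illegal
(4,1): flips 3 -> legal
(4,7): flips 1 -> legal
(5,2): flips 1 -> legal
(5,4): flips 1 -> legal
(5,6): flips 1 -> legal
(5,7): flips 1 -> legal
(6,0): no bracket -> illegal
(6,1): no bracket -> illegal
(6,3): flips 2 -> legal
(6,4): no bracket -> illegal
(7,0): no bracket -> illegal
(7,2): no bracket -> illegal
(7,3): flips 1 -> legal
B mobility = 12
-- W to move --
(1,2): no bracket -> illegal
(1,3): flips 2 -> legal
(1,4): no bracket -> illegal
(2,2): flips 1 -> legal
(2,4): flips 3 -> legal
(2,6): flips 2 -> legal
(2,7): no bracket -> illegal
(3,2): no bracket -> illegal
(3,7): no bracket -> illegal
(4,0): flips 1 -> legal
(4,1): no bracket -> illegal
(4,7): flips 1 -> legal
(5,0): no bracket -> illegal
(5,2): no bracket -> illegal
(5,4): no bracket -> illegal
(5,6): no bracket -> illegal
(6,0): flips 1 -> legal
(6,1): no bracket -> illegal
(6,4): flips 1 -> legal
(6,6): flips 1 -> legal
(7,4): no bracket -> illegal
(7,6): no bracket -> illegal
W mobility = 9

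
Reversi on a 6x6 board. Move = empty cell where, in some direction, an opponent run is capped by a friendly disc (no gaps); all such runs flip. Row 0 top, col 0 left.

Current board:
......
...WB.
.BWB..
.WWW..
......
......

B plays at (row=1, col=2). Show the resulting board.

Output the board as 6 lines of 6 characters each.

Place B at (1,2); scan 8 dirs for brackets.
Dir NW: first cell '.' (not opp) -> no flip
Dir N: first cell '.' (not opp) -> no flip
Dir NE: first cell '.' (not opp) -> no flip
Dir W: first cell '.' (not opp) -> no flip
Dir E: opp run (1,3) capped by B -> flip
Dir SW: first cell 'B' (not opp) -> no flip
Dir S: opp run (2,2) (3,2), next='.' -> no flip
Dir SE: first cell 'B' (not opp) -> no flip
All flips: (1,3)

Answer: ......
..BBB.
.BWB..
.WWW..
......
......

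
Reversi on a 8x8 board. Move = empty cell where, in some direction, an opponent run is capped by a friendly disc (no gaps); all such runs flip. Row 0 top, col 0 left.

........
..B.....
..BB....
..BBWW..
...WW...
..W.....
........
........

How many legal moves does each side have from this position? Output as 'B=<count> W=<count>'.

Answer: B=5 W=5

Derivation:
-- B to move --
(2,4): no bracket -> illegal
(2,5): no bracket -> illegal
(2,6): no bracket -> illegal
(3,6): flips 2 -> legal
(4,1): no bracket -> illegal
(4,2): no bracket -> illegal
(4,5): flips 1 -> legal
(4,6): no bracket -> illegal
(5,1): no bracket -> illegal
(5,3): flips 1 -> legal
(5,4): flips 1 -> legal
(5,5): flips 1 -> legal
(6,1): no bracket -> illegal
(6,2): no bracket -> illegal
(6,3): no bracket -> illegal
B mobility = 5
-- W to move --
(0,1): flips 2 -> legal
(0,2): no bracket -> illegal
(0,3): no bracket -> illegal
(1,1): flips 2 -> legal
(1,3): flips 2 -> legal
(1,4): no bracket -> illegal
(2,1): flips 1 -> legal
(2,4): no bracket -> illegal
(3,1): flips 2 -> legal
(4,1): no bracket -> illegal
(4,2): no bracket -> illegal
W mobility = 5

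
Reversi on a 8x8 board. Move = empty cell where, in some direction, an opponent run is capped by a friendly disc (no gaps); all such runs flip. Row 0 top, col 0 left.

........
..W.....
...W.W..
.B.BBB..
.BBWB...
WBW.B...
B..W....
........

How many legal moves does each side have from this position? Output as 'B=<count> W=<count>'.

-- B to move --
(0,1): flips 2 -> legal
(0,2): no bracket -> illegal
(0,3): no bracket -> illegal
(1,1): no bracket -> illegal
(1,3): flips 1 -> legal
(1,4): no bracket -> illegal
(1,5): flips 1 -> legal
(1,6): flips 1 -> legal
(2,1): no bracket -> illegal
(2,2): no bracket -> illegal
(2,4): no bracket -> illegal
(2,6): no bracket -> illegal
(3,2): flips 1 -> legal
(3,6): no bracket -> illegal
(4,0): flips 1 -> legal
(5,3): flips 2 -> legal
(6,1): flips 2 -> legal
(6,2): flips 1 -> legal
(6,4): no bracket -> illegal
(7,2): flips 1 -> legal
(7,3): no bracket -> illegal
(7,4): flips 2 -> legal
B mobility = 11
-- W to move --
(2,0): no bracket -> illegal
(2,1): no bracket -> illegal
(2,2): no bracket -> illegal
(2,4): no bracket -> illegal
(2,6): no bracket -> illegal
(3,0): flips 1 -> legal
(3,2): flips 2 -> legal
(3,6): no bracket -> illegal
(4,0): flips 2 -> legal
(4,5): flips 4 -> legal
(4,6): no bracket -> illegal
(5,3): no bracket -> illegal
(5,5): no bracket -> illegal
(6,1): no bracket -> illegal
(6,2): no bracket -> illegal
(6,4): no bracket -> illegal
(6,5): flips 1 -> legal
(7,0): flips 1 -> legal
(7,1): no bracket -> illegal
W mobility = 6

Answer: B=11 W=6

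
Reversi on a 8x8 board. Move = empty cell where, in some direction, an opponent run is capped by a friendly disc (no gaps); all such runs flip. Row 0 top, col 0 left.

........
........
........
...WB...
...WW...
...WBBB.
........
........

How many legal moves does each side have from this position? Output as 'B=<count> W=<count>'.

-- B to move --
(2,2): flips 2 -> legal
(2,3): no bracket -> illegal
(2,4): no bracket -> illegal
(3,2): flips 2 -> legal
(3,5): no bracket -> illegal
(4,2): no bracket -> illegal
(4,5): no bracket -> illegal
(5,2): flips 2 -> legal
(6,2): no bracket -> illegal
(6,3): no bracket -> illegal
(6,4): no bracket -> illegal
B mobility = 3
-- W to move --
(2,3): no bracket -> illegal
(2,4): flips 1 -> legal
(2,5): flips 1 -> legal
(3,5): flips 1 -> legal
(4,5): no bracket -> illegal
(4,6): no bracket -> illegal
(4,7): no bracket -> illegal
(5,7): flips 3 -> legal
(6,3): no bracket -> illegal
(6,4): flips 1 -> legal
(6,5): flips 1 -> legal
(6,6): flips 1 -> legal
(6,7): no bracket -> illegal
W mobility = 7

Answer: B=3 W=7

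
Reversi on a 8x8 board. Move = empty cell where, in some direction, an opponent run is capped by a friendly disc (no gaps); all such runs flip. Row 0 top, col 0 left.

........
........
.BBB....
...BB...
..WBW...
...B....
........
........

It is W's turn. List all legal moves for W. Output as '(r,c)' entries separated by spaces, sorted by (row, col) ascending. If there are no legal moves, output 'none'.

Answer: (1,1) (2,4) (6,2) (6,4)

Derivation:
(1,0): no bracket -> illegal
(1,1): flips 2 -> legal
(1,2): no bracket -> illegal
(1,3): no bracket -> illegal
(1,4): no bracket -> illegal
(2,0): no bracket -> illegal
(2,4): flips 2 -> legal
(2,5): no bracket -> illegal
(3,0): no bracket -> illegal
(3,1): no bracket -> illegal
(3,2): no bracket -> illegal
(3,5): no bracket -> illegal
(4,5): no bracket -> illegal
(5,2): no bracket -> illegal
(5,4): no bracket -> illegal
(6,2): flips 1 -> legal
(6,3): no bracket -> illegal
(6,4): flips 1 -> legal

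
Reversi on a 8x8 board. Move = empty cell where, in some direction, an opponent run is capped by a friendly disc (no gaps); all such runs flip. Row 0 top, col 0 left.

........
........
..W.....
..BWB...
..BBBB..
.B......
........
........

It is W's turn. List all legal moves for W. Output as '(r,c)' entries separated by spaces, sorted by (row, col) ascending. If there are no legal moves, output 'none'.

(2,1): no bracket -> illegal
(2,3): no bracket -> illegal
(2,4): no bracket -> illegal
(2,5): no bracket -> illegal
(3,1): flips 1 -> legal
(3,5): flips 1 -> legal
(3,6): no bracket -> illegal
(4,0): no bracket -> illegal
(4,1): no bracket -> illegal
(4,6): no bracket -> illegal
(5,0): no bracket -> illegal
(5,2): flips 2 -> legal
(5,3): flips 1 -> legal
(5,4): no bracket -> illegal
(5,5): flips 1 -> legal
(5,6): no bracket -> illegal
(6,0): flips 2 -> legal
(6,1): no bracket -> illegal
(6,2): no bracket -> illegal

Answer: (3,1) (3,5) (5,2) (5,3) (5,5) (6,0)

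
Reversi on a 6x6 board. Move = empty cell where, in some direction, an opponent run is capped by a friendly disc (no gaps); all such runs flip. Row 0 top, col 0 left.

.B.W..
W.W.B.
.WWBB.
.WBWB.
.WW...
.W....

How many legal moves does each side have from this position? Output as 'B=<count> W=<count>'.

Answer: B=6 W=7

Derivation:
-- B to move --
(0,0): no bracket -> illegal
(0,2): flips 2 -> legal
(0,4): no bracket -> illegal
(1,1): no bracket -> illegal
(1,3): no bracket -> illegal
(2,0): flips 2 -> legal
(3,0): flips 1 -> legal
(4,0): no bracket -> illegal
(4,3): flips 1 -> legal
(4,4): no bracket -> illegal
(5,0): flips 1 -> legal
(5,2): flips 1 -> legal
(5,3): no bracket -> illegal
B mobility = 6
-- W to move --
(0,0): no bracket -> illegal
(0,2): no bracket -> illegal
(0,4): no bracket -> illegal
(0,5): flips 3 -> legal
(1,1): no bracket -> illegal
(1,3): flips 1 -> legal
(1,5): flips 1 -> legal
(2,5): flips 3 -> legal
(3,5): flips 1 -> legal
(4,3): flips 1 -> legal
(4,4): no bracket -> illegal
(4,5): flips 2 -> legal
W mobility = 7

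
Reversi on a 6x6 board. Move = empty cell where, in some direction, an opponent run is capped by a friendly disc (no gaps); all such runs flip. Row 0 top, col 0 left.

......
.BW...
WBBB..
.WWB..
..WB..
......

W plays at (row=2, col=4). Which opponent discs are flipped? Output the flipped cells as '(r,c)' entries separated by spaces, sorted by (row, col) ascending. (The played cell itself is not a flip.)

Answer: (2,1) (2,2) (2,3) (3,3)

Derivation:
Dir NW: first cell '.' (not opp) -> no flip
Dir N: first cell '.' (not opp) -> no flip
Dir NE: first cell '.' (not opp) -> no flip
Dir W: opp run (2,3) (2,2) (2,1) capped by W -> flip
Dir E: first cell '.' (not opp) -> no flip
Dir SW: opp run (3,3) capped by W -> flip
Dir S: first cell '.' (not opp) -> no flip
Dir SE: first cell '.' (not opp) -> no flip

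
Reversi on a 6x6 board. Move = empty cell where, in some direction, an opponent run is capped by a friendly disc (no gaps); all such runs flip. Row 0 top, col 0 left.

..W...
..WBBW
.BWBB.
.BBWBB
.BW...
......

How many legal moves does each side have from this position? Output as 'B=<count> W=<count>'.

-- B to move --
(0,1): flips 1 -> legal
(0,3): flips 1 -> legal
(0,4): no bracket -> illegal
(0,5): no bracket -> illegal
(1,1): flips 1 -> legal
(2,5): no bracket -> illegal
(4,3): flips 2 -> legal
(4,4): no bracket -> illegal
(5,1): flips 2 -> legal
(5,2): flips 1 -> legal
(5,3): flips 1 -> legal
B mobility = 7
-- W to move --
(0,3): flips 2 -> legal
(0,4): flips 1 -> legal
(0,5): no bracket -> illegal
(1,0): no bracket -> illegal
(1,1): no bracket -> illegal
(2,0): flips 2 -> legal
(2,5): flips 2 -> legal
(3,0): flips 3 -> legal
(4,0): flips 2 -> legal
(4,3): no bracket -> illegal
(4,4): no bracket -> illegal
(4,5): flips 2 -> legal
(5,0): no bracket -> illegal
(5,1): no bracket -> illegal
(5,2): no bracket -> illegal
W mobility = 7

Answer: B=7 W=7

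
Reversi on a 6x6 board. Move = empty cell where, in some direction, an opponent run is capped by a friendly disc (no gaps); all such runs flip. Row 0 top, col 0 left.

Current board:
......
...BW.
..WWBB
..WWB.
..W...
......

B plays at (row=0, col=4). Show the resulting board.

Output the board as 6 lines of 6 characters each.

Answer: ....B.
...BB.
..WWBB
..WWB.
..W...
......

Derivation:
Place B at (0,4); scan 8 dirs for brackets.
Dir NW: edge -> no flip
Dir N: edge -> no flip
Dir NE: edge -> no flip
Dir W: first cell '.' (not opp) -> no flip
Dir E: first cell '.' (not opp) -> no flip
Dir SW: first cell 'B' (not opp) -> no flip
Dir S: opp run (1,4) capped by B -> flip
Dir SE: first cell '.' (not opp) -> no flip
All flips: (1,4)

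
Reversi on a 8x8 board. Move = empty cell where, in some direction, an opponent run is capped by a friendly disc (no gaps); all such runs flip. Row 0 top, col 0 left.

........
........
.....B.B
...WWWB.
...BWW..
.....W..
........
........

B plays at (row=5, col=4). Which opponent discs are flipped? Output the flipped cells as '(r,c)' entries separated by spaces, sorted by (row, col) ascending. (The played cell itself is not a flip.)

Dir NW: first cell 'B' (not opp) -> no flip
Dir N: opp run (4,4) (3,4), next='.' -> no flip
Dir NE: opp run (4,5) capped by B -> flip
Dir W: first cell '.' (not opp) -> no flip
Dir E: opp run (5,5), next='.' -> no flip
Dir SW: first cell '.' (not opp) -> no flip
Dir S: first cell '.' (not opp) -> no flip
Dir SE: first cell '.' (not opp) -> no flip

Answer: (4,5)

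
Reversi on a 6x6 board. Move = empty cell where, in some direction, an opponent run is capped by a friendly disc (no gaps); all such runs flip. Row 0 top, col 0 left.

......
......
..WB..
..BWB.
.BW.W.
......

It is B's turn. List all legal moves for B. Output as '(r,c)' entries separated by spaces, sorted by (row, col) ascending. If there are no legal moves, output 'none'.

(1,1): no bracket -> illegal
(1,2): flips 1 -> legal
(1,3): no bracket -> illegal
(2,1): flips 1 -> legal
(2,4): no bracket -> illegal
(3,1): no bracket -> illegal
(3,5): no bracket -> illegal
(4,3): flips 2 -> legal
(4,5): no bracket -> illegal
(5,1): no bracket -> illegal
(5,2): flips 1 -> legal
(5,3): no bracket -> illegal
(5,4): flips 1 -> legal
(5,5): no bracket -> illegal

Answer: (1,2) (2,1) (4,3) (5,2) (5,4)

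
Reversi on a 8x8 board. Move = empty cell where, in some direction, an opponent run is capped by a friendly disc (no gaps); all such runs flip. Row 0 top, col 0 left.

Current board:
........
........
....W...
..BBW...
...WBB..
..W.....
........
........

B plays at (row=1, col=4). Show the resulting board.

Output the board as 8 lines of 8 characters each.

Answer: ........
....B...
....B...
..BBB...
...WBB..
..W.....
........
........

Derivation:
Place B at (1,4); scan 8 dirs for brackets.
Dir NW: first cell '.' (not opp) -> no flip
Dir N: first cell '.' (not opp) -> no flip
Dir NE: first cell '.' (not opp) -> no flip
Dir W: first cell '.' (not opp) -> no flip
Dir E: first cell '.' (not opp) -> no flip
Dir SW: first cell '.' (not opp) -> no flip
Dir S: opp run (2,4) (3,4) capped by B -> flip
Dir SE: first cell '.' (not opp) -> no flip
All flips: (2,4) (3,4)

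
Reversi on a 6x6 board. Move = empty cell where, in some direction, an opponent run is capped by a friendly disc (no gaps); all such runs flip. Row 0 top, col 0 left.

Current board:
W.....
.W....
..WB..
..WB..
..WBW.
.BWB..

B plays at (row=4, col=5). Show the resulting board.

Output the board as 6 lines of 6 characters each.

Place B at (4,5); scan 8 dirs for brackets.
Dir NW: first cell '.' (not opp) -> no flip
Dir N: first cell '.' (not opp) -> no flip
Dir NE: edge -> no flip
Dir W: opp run (4,4) capped by B -> flip
Dir E: edge -> no flip
Dir SW: first cell '.' (not opp) -> no flip
Dir S: first cell '.' (not opp) -> no flip
Dir SE: edge -> no flip
All flips: (4,4)

Answer: W.....
.W....
..WB..
..WB..
..WBBB
.BWB..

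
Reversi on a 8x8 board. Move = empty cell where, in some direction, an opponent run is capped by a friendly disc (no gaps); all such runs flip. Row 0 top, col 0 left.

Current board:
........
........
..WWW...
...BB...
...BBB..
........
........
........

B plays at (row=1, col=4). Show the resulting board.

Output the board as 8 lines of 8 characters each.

Place B at (1,4); scan 8 dirs for brackets.
Dir NW: first cell '.' (not opp) -> no flip
Dir N: first cell '.' (not opp) -> no flip
Dir NE: first cell '.' (not opp) -> no flip
Dir W: first cell '.' (not opp) -> no flip
Dir E: first cell '.' (not opp) -> no flip
Dir SW: opp run (2,3), next='.' -> no flip
Dir S: opp run (2,4) capped by B -> flip
Dir SE: first cell '.' (not opp) -> no flip
All flips: (2,4)

Answer: ........
....B...
..WWB...
...BB...
...BBB..
........
........
........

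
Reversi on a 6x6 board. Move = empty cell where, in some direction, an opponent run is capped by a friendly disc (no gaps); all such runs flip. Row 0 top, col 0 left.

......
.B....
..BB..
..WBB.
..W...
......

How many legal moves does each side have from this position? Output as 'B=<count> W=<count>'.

-- B to move --
(2,1): no bracket -> illegal
(3,1): flips 1 -> legal
(4,1): flips 1 -> legal
(4,3): no bracket -> illegal
(5,1): flips 1 -> legal
(5,2): flips 2 -> legal
(5,3): no bracket -> illegal
B mobility = 4
-- W to move --
(0,0): no bracket -> illegal
(0,1): no bracket -> illegal
(0,2): no bracket -> illegal
(1,0): no bracket -> illegal
(1,2): flips 1 -> legal
(1,3): no bracket -> illegal
(1,4): flips 1 -> legal
(2,0): no bracket -> illegal
(2,1): no bracket -> illegal
(2,4): flips 1 -> legal
(2,5): no bracket -> illegal
(3,1): no bracket -> illegal
(3,5): flips 2 -> legal
(4,3): no bracket -> illegal
(4,4): no bracket -> illegal
(4,5): no bracket -> illegal
W mobility = 4

Answer: B=4 W=4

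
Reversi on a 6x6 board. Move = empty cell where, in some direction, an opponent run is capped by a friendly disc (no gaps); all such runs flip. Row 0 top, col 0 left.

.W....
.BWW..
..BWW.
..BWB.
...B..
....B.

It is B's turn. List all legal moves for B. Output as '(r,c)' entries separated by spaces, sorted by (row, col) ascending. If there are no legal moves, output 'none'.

(0,0): no bracket -> illegal
(0,2): flips 1 -> legal
(0,3): flips 3 -> legal
(0,4): flips 1 -> legal
(1,0): no bracket -> illegal
(1,4): flips 4 -> legal
(1,5): no bracket -> illegal
(2,1): no bracket -> illegal
(2,5): flips 2 -> legal
(3,5): no bracket -> illegal
(4,2): no bracket -> illegal
(4,4): flips 1 -> legal

Answer: (0,2) (0,3) (0,4) (1,4) (2,5) (4,4)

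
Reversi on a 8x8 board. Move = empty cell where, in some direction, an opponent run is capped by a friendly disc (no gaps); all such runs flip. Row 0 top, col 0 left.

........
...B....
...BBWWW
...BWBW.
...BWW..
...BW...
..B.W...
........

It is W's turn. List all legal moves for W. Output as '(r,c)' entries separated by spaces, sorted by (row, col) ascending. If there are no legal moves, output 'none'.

(0,2): no bracket -> illegal
(0,3): no bracket -> illegal
(0,4): no bracket -> illegal
(1,2): flips 1 -> legal
(1,4): flips 1 -> legal
(1,5): no bracket -> illegal
(2,2): flips 3 -> legal
(3,2): flips 2 -> legal
(4,2): flips 2 -> legal
(4,6): no bracket -> illegal
(5,1): no bracket -> illegal
(5,2): flips 2 -> legal
(6,1): no bracket -> illegal
(6,3): no bracket -> illegal
(7,1): flips 2 -> legal
(7,2): no bracket -> illegal
(7,3): no bracket -> illegal

Answer: (1,2) (1,4) (2,2) (3,2) (4,2) (5,2) (7,1)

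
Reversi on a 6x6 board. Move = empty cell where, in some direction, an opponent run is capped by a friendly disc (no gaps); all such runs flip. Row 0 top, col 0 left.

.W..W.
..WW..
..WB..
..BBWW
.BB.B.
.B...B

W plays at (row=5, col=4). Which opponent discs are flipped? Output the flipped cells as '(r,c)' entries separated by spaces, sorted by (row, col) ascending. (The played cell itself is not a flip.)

Answer: (4,4)

Derivation:
Dir NW: first cell '.' (not opp) -> no flip
Dir N: opp run (4,4) capped by W -> flip
Dir NE: first cell '.' (not opp) -> no flip
Dir W: first cell '.' (not opp) -> no flip
Dir E: opp run (5,5), next=edge -> no flip
Dir SW: edge -> no flip
Dir S: edge -> no flip
Dir SE: edge -> no flip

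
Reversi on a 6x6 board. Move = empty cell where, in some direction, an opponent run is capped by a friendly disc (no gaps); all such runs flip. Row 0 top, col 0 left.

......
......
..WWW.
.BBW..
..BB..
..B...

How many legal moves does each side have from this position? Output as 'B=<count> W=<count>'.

-- B to move --
(1,1): no bracket -> illegal
(1,2): flips 1 -> legal
(1,3): flips 3 -> legal
(1,4): flips 1 -> legal
(1,5): flips 2 -> legal
(2,1): no bracket -> illegal
(2,5): no bracket -> illegal
(3,4): flips 1 -> legal
(3,5): no bracket -> illegal
(4,4): no bracket -> illegal
B mobility = 5
-- W to move --
(2,0): no bracket -> illegal
(2,1): no bracket -> illegal
(3,0): flips 2 -> legal
(3,4): no bracket -> illegal
(4,0): flips 1 -> legal
(4,1): flips 1 -> legal
(4,4): no bracket -> illegal
(5,1): flips 1 -> legal
(5,3): flips 1 -> legal
(5,4): no bracket -> illegal
W mobility = 5

Answer: B=5 W=5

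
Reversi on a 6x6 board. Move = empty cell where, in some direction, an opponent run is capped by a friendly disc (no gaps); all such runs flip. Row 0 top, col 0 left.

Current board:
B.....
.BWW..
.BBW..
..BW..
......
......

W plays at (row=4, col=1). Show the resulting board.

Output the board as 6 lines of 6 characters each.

Place W at (4,1); scan 8 dirs for brackets.
Dir NW: first cell '.' (not opp) -> no flip
Dir N: first cell '.' (not opp) -> no flip
Dir NE: opp run (3,2) capped by W -> flip
Dir W: first cell '.' (not opp) -> no flip
Dir E: first cell '.' (not opp) -> no flip
Dir SW: first cell '.' (not opp) -> no flip
Dir S: first cell '.' (not opp) -> no flip
Dir SE: first cell '.' (not opp) -> no flip
All flips: (3,2)

Answer: B.....
.BWW..
.BBW..
..WW..
.W....
......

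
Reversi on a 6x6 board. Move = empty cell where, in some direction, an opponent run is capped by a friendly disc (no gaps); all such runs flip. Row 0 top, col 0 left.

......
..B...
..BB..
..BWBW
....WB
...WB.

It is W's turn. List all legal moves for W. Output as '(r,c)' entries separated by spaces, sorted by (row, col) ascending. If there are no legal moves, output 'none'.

(0,1): no bracket -> illegal
(0,2): no bracket -> illegal
(0,3): no bracket -> illegal
(1,1): flips 1 -> legal
(1,3): flips 1 -> legal
(1,4): no bracket -> illegal
(2,1): no bracket -> illegal
(2,4): flips 1 -> legal
(2,5): no bracket -> illegal
(3,1): flips 1 -> legal
(4,1): no bracket -> illegal
(4,2): no bracket -> illegal
(4,3): no bracket -> illegal
(5,5): flips 2 -> legal

Answer: (1,1) (1,3) (2,4) (3,1) (5,5)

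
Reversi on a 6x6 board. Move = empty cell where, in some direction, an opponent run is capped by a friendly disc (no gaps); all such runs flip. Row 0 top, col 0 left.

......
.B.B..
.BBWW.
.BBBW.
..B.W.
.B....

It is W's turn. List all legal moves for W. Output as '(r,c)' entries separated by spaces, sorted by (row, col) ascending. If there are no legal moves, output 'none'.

Answer: (0,0) (0,2) (0,3) (2,0) (3,0) (4,1) (4,3)

Derivation:
(0,0): flips 3 -> legal
(0,1): no bracket -> illegal
(0,2): flips 1 -> legal
(0,3): flips 1 -> legal
(0,4): no bracket -> illegal
(1,0): no bracket -> illegal
(1,2): no bracket -> illegal
(1,4): no bracket -> illegal
(2,0): flips 2 -> legal
(3,0): flips 3 -> legal
(4,0): no bracket -> illegal
(4,1): flips 1 -> legal
(4,3): flips 1 -> legal
(5,0): no bracket -> illegal
(5,2): no bracket -> illegal
(5,3): no bracket -> illegal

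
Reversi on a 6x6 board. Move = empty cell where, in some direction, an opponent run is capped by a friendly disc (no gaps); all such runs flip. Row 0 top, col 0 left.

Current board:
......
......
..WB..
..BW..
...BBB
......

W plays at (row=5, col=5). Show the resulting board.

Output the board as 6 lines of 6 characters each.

Place W at (5,5); scan 8 dirs for brackets.
Dir NW: opp run (4,4) capped by W -> flip
Dir N: opp run (4,5), next='.' -> no flip
Dir NE: edge -> no flip
Dir W: first cell '.' (not opp) -> no flip
Dir E: edge -> no flip
Dir SW: edge -> no flip
Dir S: edge -> no flip
Dir SE: edge -> no flip
All flips: (4,4)

Answer: ......
......
..WB..
..BW..
...BWB
.....W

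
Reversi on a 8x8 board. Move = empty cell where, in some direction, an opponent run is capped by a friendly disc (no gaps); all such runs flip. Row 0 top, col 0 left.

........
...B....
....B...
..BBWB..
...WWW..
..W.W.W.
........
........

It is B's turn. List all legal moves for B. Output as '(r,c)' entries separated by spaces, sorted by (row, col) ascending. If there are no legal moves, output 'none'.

(2,3): no bracket -> illegal
(2,5): no bracket -> illegal
(3,6): no bracket -> illegal
(4,1): no bracket -> illegal
(4,2): no bracket -> illegal
(4,6): no bracket -> illegal
(4,7): no bracket -> illegal
(5,1): no bracket -> illegal
(5,3): flips 2 -> legal
(5,5): flips 2 -> legal
(5,7): no bracket -> illegal
(6,1): no bracket -> illegal
(6,2): no bracket -> illegal
(6,3): no bracket -> illegal
(6,4): flips 3 -> legal
(6,5): flips 2 -> legal
(6,6): no bracket -> illegal
(6,7): no bracket -> illegal

Answer: (5,3) (5,5) (6,4) (6,5)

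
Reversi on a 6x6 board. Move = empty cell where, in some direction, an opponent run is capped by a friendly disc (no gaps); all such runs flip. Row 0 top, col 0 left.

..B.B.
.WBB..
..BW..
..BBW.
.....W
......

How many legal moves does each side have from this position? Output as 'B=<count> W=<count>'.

-- B to move --
(0,0): flips 1 -> legal
(0,1): no bracket -> illegal
(1,0): flips 1 -> legal
(1,4): flips 1 -> legal
(2,0): flips 1 -> legal
(2,1): no bracket -> illegal
(2,4): flips 1 -> legal
(2,5): no bracket -> illegal
(3,5): flips 1 -> legal
(4,3): no bracket -> illegal
(4,4): no bracket -> illegal
(5,4): no bracket -> illegal
(5,5): no bracket -> illegal
B mobility = 6
-- W to move --
(0,1): flips 1 -> legal
(0,3): flips 1 -> legal
(0,5): no bracket -> illegal
(1,4): flips 2 -> legal
(1,5): no bracket -> illegal
(2,1): flips 1 -> legal
(2,4): no bracket -> illegal
(3,1): flips 2 -> legal
(4,1): flips 1 -> legal
(4,2): no bracket -> illegal
(4,3): flips 1 -> legal
(4,4): flips 2 -> legal
W mobility = 8

Answer: B=6 W=8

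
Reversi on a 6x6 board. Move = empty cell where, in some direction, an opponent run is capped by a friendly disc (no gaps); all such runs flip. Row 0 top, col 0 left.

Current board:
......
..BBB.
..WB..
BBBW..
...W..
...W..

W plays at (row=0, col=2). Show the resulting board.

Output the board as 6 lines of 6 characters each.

Place W at (0,2); scan 8 dirs for brackets.
Dir NW: edge -> no flip
Dir N: edge -> no flip
Dir NE: edge -> no flip
Dir W: first cell '.' (not opp) -> no flip
Dir E: first cell '.' (not opp) -> no flip
Dir SW: first cell '.' (not opp) -> no flip
Dir S: opp run (1,2) capped by W -> flip
Dir SE: opp run (1,3), next='.' -> no flip
All flips: (1,2)

Answer: ..W...
..WBB.
..WB..
BBBW..
...W..
...W..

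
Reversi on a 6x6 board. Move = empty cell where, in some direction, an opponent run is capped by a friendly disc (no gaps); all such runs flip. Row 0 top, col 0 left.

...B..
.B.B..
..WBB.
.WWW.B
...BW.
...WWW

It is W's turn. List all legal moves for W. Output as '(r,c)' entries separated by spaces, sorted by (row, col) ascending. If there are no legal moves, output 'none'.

(0,0): flips 1 -> legal
(0,1): no bracket -> illegal
(0,2): no bracket -> illegal
(0,4): flips 1 -> legal
(1,0): no bracket -> illegal
(1,2): no bracket -> illegal
(1,4): flips 1 -> legal
(1,5): flips 1 -> legal
(2,0): no bracket -> illegal
(2,1): no bracket -> illegal
(2,5): flips 2 -> legal
(3,4): no bracket -> illegal
(4,2): flips 1 -> legal
(4,5): no bracket -> illegal
(5,2): no bracket -> illegal

Answer: (0,0) (0,4) (1,4) (1,5) (2,5) (4,2)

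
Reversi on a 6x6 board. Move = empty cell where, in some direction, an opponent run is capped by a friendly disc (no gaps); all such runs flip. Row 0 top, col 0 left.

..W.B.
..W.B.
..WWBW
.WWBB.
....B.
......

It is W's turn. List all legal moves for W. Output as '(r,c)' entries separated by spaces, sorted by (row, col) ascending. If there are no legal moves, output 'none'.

(0,3): flips 1 -> legal
(0,5): flips 1 -> legal
(1,3): no bracket -> illegal
(1,5): no bracket -> illegal
(3,5): flips 2 -> legal
(4,2): no bracket -> illegal
(4,3): flips 2 -> legal
(4,5): flips 1 -> legal
(5,3): no bracket -> illegal
(5,4): no bracket -> illegal
(5,5): flips 2 -> legal

Answer: (0,3) (0,5) (3,5) (4,3) (4,5) (5,5)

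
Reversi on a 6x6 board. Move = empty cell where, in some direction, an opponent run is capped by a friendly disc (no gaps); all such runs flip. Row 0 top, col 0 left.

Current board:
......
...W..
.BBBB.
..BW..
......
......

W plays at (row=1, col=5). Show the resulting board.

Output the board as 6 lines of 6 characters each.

Answer: ......
...W.W
.BBBW.
..BW..
......
......

Derivation:
Place W at (1,5); scan 8 dirs for brackets.
Dir NW: first cell '.' (not opp) -> no flip
Dir N: first cell '.' (not opp) -> no flip
Dir NE: edge -> no flip
Dir W: first cell '.' (not opp) -> no flip
Dir E: edge -> no flip
Dir SW: opp run (2,4) capped by W -> flip
Dir S: first cell '.' (not opp) -> no flip
Dir SE: edge -> no flip
All flips: (2,4)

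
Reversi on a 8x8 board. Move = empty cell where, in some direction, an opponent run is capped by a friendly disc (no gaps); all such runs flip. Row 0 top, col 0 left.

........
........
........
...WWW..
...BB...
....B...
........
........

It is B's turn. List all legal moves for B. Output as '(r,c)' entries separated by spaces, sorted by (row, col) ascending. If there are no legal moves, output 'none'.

(2,2): flips 1 -> legal
(2,3): flips 1 -> legal
(2,4): flips 1 -> legal
(2,5): flips 1 -> legal
(2,6): flips 1 -> legal
(3,2): no bracket -> illegal
(3,6): no bracket -> illegal
(4,2): no bracket -> illegal
(4,5): no bracket -> illegal
(4,6): no bracket -> illegal

Answer: (2,2) (2,3) (2,4) (2,5) (2,6)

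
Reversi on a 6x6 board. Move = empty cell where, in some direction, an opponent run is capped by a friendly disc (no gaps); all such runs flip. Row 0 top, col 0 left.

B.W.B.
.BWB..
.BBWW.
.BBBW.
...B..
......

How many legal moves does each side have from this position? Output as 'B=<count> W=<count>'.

-- B to move --
(0,1): no bracket -> illegal
(0,3): flips 1 -> legal
(1,4): flips 1 -> legal
(1,5): flips 1 -> legal
(2,5): flips 3 -> legal
(3,5): flips 2 -> legal
(4,4): no bracket -> illegal
(4,5): no bracket -> illegal
B mobility = 5
-- W to move --
(0,1): no bracket -> illegal
(0,3): flips 1 -> legal
(0,5): no bracket -> illegal
(1,0): flips 1 -> legal
(1,4): flips 1 -> legal
(1,5): no bracket -> illegal
(2,0): flips 3 -> legal
(3,0): flips 4 -> legal
(4,0): no bracket -> illegal
(4,1): flips 1 -> legal
(4,2): flips 3 -> legal
(4,4): no bracket -> illegal
(5,2): flips 1 -> legal
(5,3): flips 2 -> legal
(5,4): no bracket -> illegal
W mobility = 9

Answer: B=5 W=9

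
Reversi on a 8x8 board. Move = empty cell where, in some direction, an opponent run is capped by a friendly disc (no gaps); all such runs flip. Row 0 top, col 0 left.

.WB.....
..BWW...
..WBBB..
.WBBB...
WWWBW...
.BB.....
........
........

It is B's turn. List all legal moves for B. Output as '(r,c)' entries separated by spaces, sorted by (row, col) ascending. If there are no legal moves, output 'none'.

Answer: (0,0) (0,3) (0,4) (0,5) (1,1) (1,5) (2,1) (3,0) (4,5) (5,0) (5,4) (5,5)

Derivation:
(0,0): flips 1 -> legal
(0,3): flips 2 -> legal
(0,4): flips 1 -> legal
(0,5): flips 1 -> legal
(1,0): no bracket -> illegal
(1,1): flips 1 -> legal
(1,5): flips 2 -> legal
(2,0): no bracket -> illegal
(2,1): flips 3 -> legal
(3,0): flips 2 -> legal
(3,5): no bracket -> illegal
(4,5): flips 1 -> legal
(5,0): flips 1 -> legal
(5,3): no bracket -> illegal
(5,4): flips 1 -> legal
(5,5): flips 1 -> legal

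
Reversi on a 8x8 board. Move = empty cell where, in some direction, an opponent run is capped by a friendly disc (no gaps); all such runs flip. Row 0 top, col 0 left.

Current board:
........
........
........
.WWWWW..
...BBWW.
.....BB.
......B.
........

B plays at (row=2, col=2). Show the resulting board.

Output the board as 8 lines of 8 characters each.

Answer: ........
........
..B.....
.WWBWW..
...BBWW.
.....BB.
......B.
........

Derivation:
Place B at (2,2); scan 8 dirs for brackets.
Dir NW: first cell '.' (not opp) -> no flip
Dir N: first cell '.' (not opp) -> no flip
Dir NE: first cell '.' (not opp) -> no flip
Dir W: first cell '.' (not opp) -> no flip
Dir E: first cell '.' (not opp) -> no flip
Dir SW: opp run (3,1), next='.' -> no flip
Dir S: opp run (3,2), next='.' -> no flip
Dir SE: opp run (3,3) capped by B -> flip
All flips: (3,3)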